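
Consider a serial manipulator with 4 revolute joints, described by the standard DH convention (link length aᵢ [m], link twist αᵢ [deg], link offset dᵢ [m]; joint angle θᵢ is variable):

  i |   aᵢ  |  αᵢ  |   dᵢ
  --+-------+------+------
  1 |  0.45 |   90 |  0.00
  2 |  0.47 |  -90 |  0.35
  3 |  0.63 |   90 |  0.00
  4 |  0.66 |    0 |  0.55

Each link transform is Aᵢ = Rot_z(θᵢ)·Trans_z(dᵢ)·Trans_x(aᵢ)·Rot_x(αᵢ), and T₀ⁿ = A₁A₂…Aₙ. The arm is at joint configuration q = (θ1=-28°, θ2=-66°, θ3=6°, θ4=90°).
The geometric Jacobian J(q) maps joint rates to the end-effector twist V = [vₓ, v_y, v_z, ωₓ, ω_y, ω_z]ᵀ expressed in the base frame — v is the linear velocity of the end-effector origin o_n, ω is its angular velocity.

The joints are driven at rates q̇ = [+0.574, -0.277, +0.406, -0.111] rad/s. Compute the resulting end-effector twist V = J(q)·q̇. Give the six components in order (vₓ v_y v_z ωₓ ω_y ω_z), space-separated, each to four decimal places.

o_n = [0.9539, -1.4485, -0.7858]
J₁: ẑ×o_n = [1.4485, 0.9539, -0.0000], ω = ẑ
J2: z=[-0.4695, -0.8829, 0.0000] o=[0.3973, -0.2113, 0.0000] → [0.6938, -0.3689, 1.0723, -0.4695, -0.8829, 0.0000]
J3: z=[0.8066, -0.4289, 0.4067] o=[0.4018, -0.6100, -0.4294] → [0.4939, 0.5121, -0.4395, 0.8066, -0.4289, 0.4067]
J4: z=[-0.4294, -0.8981, -0.0955] o=[0.6577, -0.6715, -1.0017] → [-0.2681, 0.0644, 0.5996, -0.4294, -0.8981, -0.0955]
V = J·q̇ = [0.8696, 0.8505, -0.5420, 0.5052, 0.1701, 0.7497]

0.8696 0.8505 -0.5420 0.5052 0.1701 0.7497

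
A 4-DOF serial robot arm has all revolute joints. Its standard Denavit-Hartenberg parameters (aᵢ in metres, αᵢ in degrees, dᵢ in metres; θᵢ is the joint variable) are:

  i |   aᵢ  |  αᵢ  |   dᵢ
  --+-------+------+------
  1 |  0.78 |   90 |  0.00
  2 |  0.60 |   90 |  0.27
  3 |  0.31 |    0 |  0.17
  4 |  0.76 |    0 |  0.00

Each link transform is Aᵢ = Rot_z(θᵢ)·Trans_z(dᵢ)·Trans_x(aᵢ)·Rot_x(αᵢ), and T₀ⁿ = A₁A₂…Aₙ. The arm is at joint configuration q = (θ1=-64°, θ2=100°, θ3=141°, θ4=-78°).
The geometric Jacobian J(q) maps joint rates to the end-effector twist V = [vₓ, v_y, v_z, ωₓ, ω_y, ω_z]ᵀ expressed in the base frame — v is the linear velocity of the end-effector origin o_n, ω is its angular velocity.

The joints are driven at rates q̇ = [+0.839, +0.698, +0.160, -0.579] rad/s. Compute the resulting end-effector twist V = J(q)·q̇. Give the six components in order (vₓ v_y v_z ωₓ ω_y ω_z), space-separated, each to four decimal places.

o_n = [-0.6649, -1.2424, 0.7229]
J₁: ẑ×o_n = [1.2424, -0.6649, 0.0000], ω = ẑ
J2: z=[-0.8988, -0.4384, 0.0000] o=[0.3419, -0.7011, 0.0000] → [-0.3169, 0.6498, 0.0451, -0.8988, -0.4384, 0.0000]
J3: z=[0.4317, -0.8851, 0.1736] o=[0.0536, -0.7258, 0.5909] → [-0.0272, -0.1818, -0.8590, 0.4317, -0.8851, 0.1736]
J4: z=[0.4317, -0.8851, 0.1736] o=[-0.0300, -0.9994, 0.3831] → [-0.2586, -0.2569, -0.6669, 0.4317, -0.8851, 0.1736]
V = J·q̇ = [0.9665, 0.0154, 0.2802, -0.8082, 0.0649, 0.7662]

0.9665 0.0154 0.2802 -0.8082 0.0649 0.7662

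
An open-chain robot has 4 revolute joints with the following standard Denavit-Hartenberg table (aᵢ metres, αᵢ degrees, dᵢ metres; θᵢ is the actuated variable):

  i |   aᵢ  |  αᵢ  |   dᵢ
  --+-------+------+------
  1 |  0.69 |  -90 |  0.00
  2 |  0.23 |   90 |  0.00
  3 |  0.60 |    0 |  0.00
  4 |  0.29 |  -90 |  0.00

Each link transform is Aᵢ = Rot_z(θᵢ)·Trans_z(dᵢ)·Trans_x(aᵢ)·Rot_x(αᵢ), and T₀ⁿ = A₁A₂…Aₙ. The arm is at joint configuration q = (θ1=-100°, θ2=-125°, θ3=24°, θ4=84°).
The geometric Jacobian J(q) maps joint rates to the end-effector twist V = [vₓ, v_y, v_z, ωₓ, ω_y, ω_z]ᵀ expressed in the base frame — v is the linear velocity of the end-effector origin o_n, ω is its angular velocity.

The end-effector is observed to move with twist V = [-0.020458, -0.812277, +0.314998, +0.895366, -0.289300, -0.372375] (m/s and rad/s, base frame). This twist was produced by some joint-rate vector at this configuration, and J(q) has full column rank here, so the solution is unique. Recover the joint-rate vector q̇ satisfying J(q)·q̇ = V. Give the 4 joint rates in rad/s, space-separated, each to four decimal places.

o_n = [0.4607, -0.3809, 0.5640]
J₁: ẑ×o_n = [0.3809, 0.4607, -0.0000], ω = ẑ
J2: z=[0.9848, -0.1736, 0.0000] o=[-0.1198, -0.6795, 0.0000] → [-0.0979, -0.5554, 0.3949, 0.9848, -0.1736, 0.0000]
J3: z=[0.1422, 0.8067, -0.5736] o=[-0.0969, -0.5496, 0.1884] → [0.3998, -0.3733, -0.4258, 0.1422, 0.8067, -0.5736]
J4: z=[0.1422, 0.8067, -0.5736] o=[0.1980, -0.2824, 0.6374] → [-0.1157, -0.1402, -0.2259, 0.1422, 0.8067, -0.5736]
q̇ = J⁺·V = [-0.4630, 0.9320, 0.4440, -0.6020]

-0.4630 0.9320 0.4440 -0.6020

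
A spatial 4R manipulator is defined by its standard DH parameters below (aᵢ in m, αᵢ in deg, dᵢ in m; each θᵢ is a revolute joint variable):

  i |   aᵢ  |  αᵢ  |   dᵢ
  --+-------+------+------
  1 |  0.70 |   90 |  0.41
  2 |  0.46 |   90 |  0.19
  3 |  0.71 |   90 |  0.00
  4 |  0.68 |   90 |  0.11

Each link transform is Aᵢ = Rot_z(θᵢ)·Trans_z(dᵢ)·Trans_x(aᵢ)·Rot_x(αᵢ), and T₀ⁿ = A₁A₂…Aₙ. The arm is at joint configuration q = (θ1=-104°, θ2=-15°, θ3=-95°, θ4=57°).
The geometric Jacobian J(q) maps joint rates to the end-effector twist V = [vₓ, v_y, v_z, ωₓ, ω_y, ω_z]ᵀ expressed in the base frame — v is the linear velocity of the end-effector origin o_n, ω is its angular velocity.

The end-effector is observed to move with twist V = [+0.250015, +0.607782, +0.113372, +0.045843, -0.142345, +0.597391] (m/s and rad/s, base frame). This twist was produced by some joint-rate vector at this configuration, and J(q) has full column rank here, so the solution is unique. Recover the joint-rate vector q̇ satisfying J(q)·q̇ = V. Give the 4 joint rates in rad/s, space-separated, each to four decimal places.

0.2080 -0.0770 -0.4090 -0.0220

o_n = [0.6571, -0.9882, -0.2072]
J₁: ẑ×o_n = [0.9882, 0.6571, -0.0000], ω = ẑ
J2: z=[-0.9703, 0.2419, 0.0000] o=[-0.1693, -0.6792, 0.4100] → [-0.1493, -0.5989, 0.0999, -0.9703, 0.2419, 0.0000]
J3: z=[0.0626, 0.2511, -0.9659] o=[-0.4612, -1.0644, 0.2909] → [-0.0516, -1.0490, -0.2761, 0.0626, 0.2511, -0.9659]
J4: z=[0.1482, 0.9548, 0.2578] o=[0.2396, -1.1775, 0.3070] → [-0.5397, 0.1839, -0.3706, 0.1482, 0.9548, 0.2578]
q̇ = J⁺·V = [0.2080, -0.0770, -0.4090, -0.0220]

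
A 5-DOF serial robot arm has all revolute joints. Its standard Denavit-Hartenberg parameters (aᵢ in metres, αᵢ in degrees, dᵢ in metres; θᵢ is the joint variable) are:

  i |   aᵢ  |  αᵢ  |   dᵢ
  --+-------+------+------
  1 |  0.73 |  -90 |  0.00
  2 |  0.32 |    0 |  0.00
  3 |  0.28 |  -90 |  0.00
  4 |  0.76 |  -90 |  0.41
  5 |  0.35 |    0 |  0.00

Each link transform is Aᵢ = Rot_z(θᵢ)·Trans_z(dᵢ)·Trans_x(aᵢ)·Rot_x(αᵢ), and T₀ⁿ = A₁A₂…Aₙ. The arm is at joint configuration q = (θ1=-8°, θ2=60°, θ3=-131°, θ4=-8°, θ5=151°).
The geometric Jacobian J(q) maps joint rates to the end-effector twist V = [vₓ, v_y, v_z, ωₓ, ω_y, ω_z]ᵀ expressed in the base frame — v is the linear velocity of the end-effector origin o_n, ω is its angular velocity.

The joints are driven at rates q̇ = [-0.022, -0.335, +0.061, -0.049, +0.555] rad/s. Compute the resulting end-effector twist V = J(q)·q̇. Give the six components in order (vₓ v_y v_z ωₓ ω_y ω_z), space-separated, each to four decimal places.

o_n = [1.3503, -0.1260, 0.3344]
J₁: ẑ×o_n = [0.1260, 1.3503, -0.0000], ω = ẑ
J2: z=[0.1392, 0.9903, 0.0000] o=[0.7229, -0.1016, 0.0000] → [0.3311, -0.0465, -0.6247, 0.1392, 0.9903, 0.0000]
J3: z=[0.1392, 0.9903, 0.0000] o=[0.8813, -0.1239, -0.2771] → [0.6055, -0.0851, -0.4647, 0.1392, 0.9903, 0.0000]
J4: z=[0.9363, -0.1316, -0.3256] o=[0.9716, -0.1366, -0.0124] → [-0.0422, -0.4480, 0.0597, 0.9363, -0.1316, -0.3256]
J5: z=[-0.0929, -0.9869, 0.1316] o=[1.6129, -0.1199, 0.5657] → [0.2292, -0.0561, -0.2585, -0.0929, -0.9869, 0.1316]
V = J·q̇ = [0.0525, -0.0285, 0.0345, -0.1356, -0.8126, 0.0670]

0.0525 -0.0285 0.0345 -0.1356 -0.8126 0.0670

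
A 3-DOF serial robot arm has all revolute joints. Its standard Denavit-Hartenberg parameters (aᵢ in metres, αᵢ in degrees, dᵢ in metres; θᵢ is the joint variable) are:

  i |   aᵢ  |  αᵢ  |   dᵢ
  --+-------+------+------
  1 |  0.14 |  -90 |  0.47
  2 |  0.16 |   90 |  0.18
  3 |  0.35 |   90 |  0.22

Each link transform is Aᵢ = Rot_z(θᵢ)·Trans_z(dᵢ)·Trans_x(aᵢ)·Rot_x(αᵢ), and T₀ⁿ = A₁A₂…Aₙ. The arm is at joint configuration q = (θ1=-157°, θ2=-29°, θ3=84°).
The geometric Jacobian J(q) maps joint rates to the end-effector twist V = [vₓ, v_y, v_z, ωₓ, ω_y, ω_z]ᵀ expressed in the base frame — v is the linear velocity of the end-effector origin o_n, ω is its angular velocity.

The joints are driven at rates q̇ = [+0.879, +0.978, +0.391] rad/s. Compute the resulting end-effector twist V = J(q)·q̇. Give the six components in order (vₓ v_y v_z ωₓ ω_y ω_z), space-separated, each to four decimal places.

o_n = [0.0174, -0.5663, 0.7577]
J₁: ẑ×o_n = [0.5663, 0.0174, -0.0000], ω = ẑ
J2: z=[0.3907, -0.9205, 0.0000] o=[-0.1289, -0.0547, 0.4700] → [-0.2649, -0.1124, -0.0653, 0.3907, -0.9205, 0.0000]
J3: z=[0.4463, 0.1894, 0.8746] o=[-0.1874, -0.2751, 0.5476] → [0.2945, 0.0853, -0.1688, 0.4463, 0.1894, 0.8746]
V = J·q̇ = [0.3539, -0.0613, -0.1298, 0.5566, -0.8262, 1.2210]

0.3539 -0.0613 -0.1298 0.5566 -0.8262 1.2210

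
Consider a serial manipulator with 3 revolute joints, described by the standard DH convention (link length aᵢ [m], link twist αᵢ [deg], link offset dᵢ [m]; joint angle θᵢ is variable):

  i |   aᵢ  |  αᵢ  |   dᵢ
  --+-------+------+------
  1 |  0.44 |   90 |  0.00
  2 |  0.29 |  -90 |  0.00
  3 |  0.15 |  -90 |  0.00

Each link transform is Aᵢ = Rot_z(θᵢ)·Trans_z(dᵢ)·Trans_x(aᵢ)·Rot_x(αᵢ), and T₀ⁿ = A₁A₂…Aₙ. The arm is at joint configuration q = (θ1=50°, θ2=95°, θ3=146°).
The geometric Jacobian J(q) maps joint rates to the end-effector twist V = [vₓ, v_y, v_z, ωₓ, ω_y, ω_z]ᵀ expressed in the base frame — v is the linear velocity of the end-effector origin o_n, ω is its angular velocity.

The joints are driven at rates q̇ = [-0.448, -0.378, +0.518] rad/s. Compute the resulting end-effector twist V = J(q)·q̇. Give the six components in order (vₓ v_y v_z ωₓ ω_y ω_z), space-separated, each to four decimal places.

o_n = [0.2093, 0.3799, 0.1650]
J₁: ẑ×o_n = [-0.3799, 0.2093, 0.0000], ω = ẑ
J2: z=[0.7660, -0.6428, 0.0000] o=[0.2828, 0.3371, 0.0000] → [-0.1061, -0.1264, -0.0144, 0.7660, -0.6428, 0.0000]
J3: z=[-0.6403, -0.7631, -0.0872] o=[0.2666, 0.3177, 0.2889] → [0.1000, -0.0743, -0.0836, -0.6403, -0.7631, -0.0872]
V = J·q̇ = [0.2621, -0.0845, -0.0378, -0.6213, -0.1523, -0.4931]

0.2621 -0.0845 -0.0378 -0.6213 -0.1523 -0.4931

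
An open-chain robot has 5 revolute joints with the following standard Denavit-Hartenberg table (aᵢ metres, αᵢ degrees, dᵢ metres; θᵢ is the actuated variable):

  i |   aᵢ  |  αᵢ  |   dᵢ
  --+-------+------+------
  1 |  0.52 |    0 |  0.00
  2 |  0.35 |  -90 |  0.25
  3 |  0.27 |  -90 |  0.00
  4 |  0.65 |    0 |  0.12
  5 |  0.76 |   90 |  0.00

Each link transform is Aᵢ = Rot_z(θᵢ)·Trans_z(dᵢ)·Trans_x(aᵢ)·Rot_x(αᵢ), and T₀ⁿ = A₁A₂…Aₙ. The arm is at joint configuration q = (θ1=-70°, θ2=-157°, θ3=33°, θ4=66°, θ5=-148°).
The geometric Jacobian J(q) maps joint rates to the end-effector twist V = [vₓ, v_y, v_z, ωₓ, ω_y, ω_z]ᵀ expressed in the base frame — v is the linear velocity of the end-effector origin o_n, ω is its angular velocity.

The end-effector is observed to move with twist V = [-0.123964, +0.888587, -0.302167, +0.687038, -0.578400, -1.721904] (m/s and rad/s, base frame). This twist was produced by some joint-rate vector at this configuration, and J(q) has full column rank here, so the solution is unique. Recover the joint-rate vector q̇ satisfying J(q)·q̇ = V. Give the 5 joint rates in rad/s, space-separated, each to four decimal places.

-0.4270 0.0780 -0.1080 0.9830 0.6540

o_n = [-0.4986, 0.0039, -0.1993]
J₁: ẑ×o_n = [-0.0039, -0.4986, 0.0000], ω = ẑ
J2: z=[0.0000, 0.0000, 1.0000] o=[0.1779, -0.4886, 0.0000] → [-0.4925, -0.6764, 0.0000, 0.0000, 0.0000, 1.0000]
J3: z=[-0.7314, -0.6820, 0.0000] o=[-0.0608, -0.2327, 0.2500] → [0.3064, -0.3286, -0.4715, -0.7314, -0.6820, 0.0000]
J4: z=[0.3714, -0.3983, -0.8387] o=[-0.2153, -0.0671, 0.1029] → [0.1799, 0.3498, -0.0865, 0.3714, -0.3983, -0.8387]
J5: z=[0.3714, -0.3983, -0.8387] o=[0.1124, 0.4523, -0.1417] → [-0.3531, 0.5338, -0.4099, 0.3714, -0.3983, -0.8387]
q̇ = J⁺·V = [-0.4270, 0.0780, -0.1080, 0.9830, 0.6540]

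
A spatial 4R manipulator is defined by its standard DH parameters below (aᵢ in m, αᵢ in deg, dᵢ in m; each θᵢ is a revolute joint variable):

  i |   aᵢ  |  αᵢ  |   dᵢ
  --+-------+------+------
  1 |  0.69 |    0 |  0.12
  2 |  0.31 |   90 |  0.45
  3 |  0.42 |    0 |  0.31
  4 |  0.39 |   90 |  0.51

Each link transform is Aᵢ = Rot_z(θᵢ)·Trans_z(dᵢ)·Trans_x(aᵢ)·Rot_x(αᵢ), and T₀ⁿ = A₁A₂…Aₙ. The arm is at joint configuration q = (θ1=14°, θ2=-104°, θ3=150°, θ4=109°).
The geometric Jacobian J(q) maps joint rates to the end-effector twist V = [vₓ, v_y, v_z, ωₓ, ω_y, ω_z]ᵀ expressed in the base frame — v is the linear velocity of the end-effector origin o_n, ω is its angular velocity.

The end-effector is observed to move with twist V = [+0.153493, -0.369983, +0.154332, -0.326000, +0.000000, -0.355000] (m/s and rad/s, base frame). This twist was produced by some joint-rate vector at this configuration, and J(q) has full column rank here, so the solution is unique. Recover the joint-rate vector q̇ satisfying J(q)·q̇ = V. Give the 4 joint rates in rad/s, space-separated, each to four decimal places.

o_n = [-0.1505, 0.2951, 0.3972]
J₁: ẑ×o_n = [-0.2951, -0.1505, 0.0000], ω = ẑ
J2: z=[0.0000, 0.0000, 1.0000] o=[0.6695, 0.1669, 0.1200] → [-0.1281, -0.8200, 0.0000, 0.0000, 0.0000, 1.0000]
J3: z=[-1.0000, 0.0000, 0.0000] o=[0.6695, -0.1431, 0.5700] → [-0.0000, -0.1728, -0.4381, -1.0000, 0.0000, 0.0000]
J4: z=[-1.0000, 0.0000, 0.0000] o=[0.3595, 0.2207, 0.7800] → [-0.0000, -0.3828, -0.0744, -1.0000, 0.0000, 0.0000]
q̇ = J⁺·V = [-0.6470, 0.2920, -0.4910, 0.8170]

-0.6470 0.2920 -0.4910 0.8170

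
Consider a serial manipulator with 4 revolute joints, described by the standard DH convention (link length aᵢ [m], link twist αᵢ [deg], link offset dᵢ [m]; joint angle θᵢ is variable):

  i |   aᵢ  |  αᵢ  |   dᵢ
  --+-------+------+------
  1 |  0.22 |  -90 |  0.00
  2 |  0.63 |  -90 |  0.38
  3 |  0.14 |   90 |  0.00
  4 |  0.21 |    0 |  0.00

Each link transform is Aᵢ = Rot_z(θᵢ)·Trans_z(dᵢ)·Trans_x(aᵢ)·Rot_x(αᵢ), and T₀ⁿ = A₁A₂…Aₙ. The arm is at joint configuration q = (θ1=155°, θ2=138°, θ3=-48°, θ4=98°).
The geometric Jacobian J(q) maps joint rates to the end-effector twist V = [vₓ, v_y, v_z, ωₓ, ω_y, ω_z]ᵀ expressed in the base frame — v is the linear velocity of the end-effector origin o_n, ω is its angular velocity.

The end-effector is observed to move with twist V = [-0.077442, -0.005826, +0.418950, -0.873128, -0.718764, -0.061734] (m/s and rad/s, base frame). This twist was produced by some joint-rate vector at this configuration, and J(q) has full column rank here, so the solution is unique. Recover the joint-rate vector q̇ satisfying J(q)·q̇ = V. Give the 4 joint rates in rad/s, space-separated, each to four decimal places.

o_n = [0.2056, -0.6060, -0.3166]
J₁: ẑ×o_n = [0.6060, 0.2056, -0.0000], ω = ẑ
J2: z=[-0.4226, -0.9063, 0.0000] o=[-0.1994, 0.0930, 0.0000] → [0.2869, -0.1338, 0.6624, -0.4226, -0.9063, 0.0000]
J3: z=[0.6064, -0.2828, 0.7431] o=[0.0643, -0.4493, -0.4216] → [0.0868, 0.0413, -0.0551, 0.6064, -0.2828, 0.7431]
J4: z=[-0.7833, -0.3730, 0.4973] o=[0.0835, -0.5730, -0.4842] → [-0.0461, 0.1920, 0.0714, -0.7833, -0.3730, 0.4973]
q̇ = J⁺·V = [-0.3110, 0.5440, -0.1410, 0.7120]

-0.3110 0.5440 -0.1410 0.7120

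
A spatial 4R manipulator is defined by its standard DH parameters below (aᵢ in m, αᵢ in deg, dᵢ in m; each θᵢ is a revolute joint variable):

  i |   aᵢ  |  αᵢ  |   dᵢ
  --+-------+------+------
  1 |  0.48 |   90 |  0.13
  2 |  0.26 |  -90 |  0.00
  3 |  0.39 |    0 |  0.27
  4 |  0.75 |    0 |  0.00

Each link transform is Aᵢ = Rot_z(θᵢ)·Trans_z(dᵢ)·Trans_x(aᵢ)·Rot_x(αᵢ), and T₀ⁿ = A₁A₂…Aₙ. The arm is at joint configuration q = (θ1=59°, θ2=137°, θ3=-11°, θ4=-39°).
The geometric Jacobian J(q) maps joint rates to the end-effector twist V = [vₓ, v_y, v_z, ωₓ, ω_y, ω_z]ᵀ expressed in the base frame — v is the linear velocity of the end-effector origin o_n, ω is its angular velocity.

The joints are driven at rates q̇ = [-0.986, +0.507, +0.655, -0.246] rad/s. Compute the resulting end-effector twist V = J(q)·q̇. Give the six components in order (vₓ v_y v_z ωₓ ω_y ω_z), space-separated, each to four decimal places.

o_n = [0.2849, -0.7858, 0.6997]
J₁: ẑ×o_n = [0.7858, 0.2849, -0.0000], ω = ẑ
J2: z=[0.8572, -0.5150, 0.0000] o=[0.2472, 0.4114, 0.1300] → [-0.2934, -0.4884, -1.0069, 0.8572, -0.5150, 0.0000]
J3: z=[-0.3513, -0.5846, -0.7314] o=[0.1493, 0.2484, 0.3073] → [-0.9858, 0.0386, 0.4426, -0.3513, -0.5846, -0.7314]
J4: z=[-0.3513, -0.5846, -0.7314] o=[-0.0260, -0.1877, 0.3709] → [-0.6296, -0.1119, 0.3918, -0.3513, -0.5846, -0.7314]
V = J·q̇ = [-1.4144, -0.4757, -0.3170, 0.2909, -0.5002, -1.2851]

-1.4144 -0.4757 -0.3170 0.2909 -0.5002 -1.2851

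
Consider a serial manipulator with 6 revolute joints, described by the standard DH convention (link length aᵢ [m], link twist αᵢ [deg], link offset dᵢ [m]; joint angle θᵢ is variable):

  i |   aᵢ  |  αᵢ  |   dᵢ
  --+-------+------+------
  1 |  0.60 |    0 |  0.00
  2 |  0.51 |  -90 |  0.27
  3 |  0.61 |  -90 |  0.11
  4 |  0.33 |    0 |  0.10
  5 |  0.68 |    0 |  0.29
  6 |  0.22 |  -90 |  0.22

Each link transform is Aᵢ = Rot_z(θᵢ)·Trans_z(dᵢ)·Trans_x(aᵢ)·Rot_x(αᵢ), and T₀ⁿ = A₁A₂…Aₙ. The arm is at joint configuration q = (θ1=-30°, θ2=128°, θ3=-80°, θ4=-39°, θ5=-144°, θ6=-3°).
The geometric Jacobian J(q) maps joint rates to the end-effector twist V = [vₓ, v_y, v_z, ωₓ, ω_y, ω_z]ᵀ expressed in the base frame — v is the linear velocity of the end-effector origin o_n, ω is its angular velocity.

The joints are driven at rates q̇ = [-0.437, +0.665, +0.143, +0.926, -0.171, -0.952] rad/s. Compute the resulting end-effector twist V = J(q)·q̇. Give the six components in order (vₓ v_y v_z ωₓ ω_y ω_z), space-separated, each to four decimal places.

o_n = [0.1092, 0.7585, 0.1331]
J₁: ẑ×o_n = [-0.7585, 0.1092, 0.0000], ω = ẑ
J2: z=[0.0000, 0.0000, 1.0000] o=[0.5196, -0.3000, 0.0000] → [-1.0585, -0.4104, 0.0000, 0.0000, 0.0000, 1.0000]
J3: z=[-0.9903, -0.1392, 0.0000] o=[0.4486, 0.2050, 0.2700] → [0.0190, -0.1355, -0.5953, -0.9903, -0.1392, 0.0000]
J4: z=[-0.1371, 0.9752, -0.1736] o=[0.3250, 0.2946, 0.8707] → [-0.6388, -0.0636, 0.1468, -0.1371, 0.9752, -0.1736]
J5: z=[-0.1371, 0.9752, -0.1736] o=[0.0994, 0.4073, 1.1059] → [-0.8877, -0.1350, -0.0577, -0.1371, 0.9752, -0.1736]
J6: z=[-0.1371, 0.9752, -0.1736] o=[0.1113, 0.5783, 0.3868] → [-0.2161, -0.0344, -0.0226, -0.1371, 0.9752, -0.1736]
V = J·q̇ = [-0.6037, -0.3431, 0.0823, -0.1146, -0.2120, 0.2622]

-0.6037 -0.3431 0.0823 -0.1146 -0.2120 0.2622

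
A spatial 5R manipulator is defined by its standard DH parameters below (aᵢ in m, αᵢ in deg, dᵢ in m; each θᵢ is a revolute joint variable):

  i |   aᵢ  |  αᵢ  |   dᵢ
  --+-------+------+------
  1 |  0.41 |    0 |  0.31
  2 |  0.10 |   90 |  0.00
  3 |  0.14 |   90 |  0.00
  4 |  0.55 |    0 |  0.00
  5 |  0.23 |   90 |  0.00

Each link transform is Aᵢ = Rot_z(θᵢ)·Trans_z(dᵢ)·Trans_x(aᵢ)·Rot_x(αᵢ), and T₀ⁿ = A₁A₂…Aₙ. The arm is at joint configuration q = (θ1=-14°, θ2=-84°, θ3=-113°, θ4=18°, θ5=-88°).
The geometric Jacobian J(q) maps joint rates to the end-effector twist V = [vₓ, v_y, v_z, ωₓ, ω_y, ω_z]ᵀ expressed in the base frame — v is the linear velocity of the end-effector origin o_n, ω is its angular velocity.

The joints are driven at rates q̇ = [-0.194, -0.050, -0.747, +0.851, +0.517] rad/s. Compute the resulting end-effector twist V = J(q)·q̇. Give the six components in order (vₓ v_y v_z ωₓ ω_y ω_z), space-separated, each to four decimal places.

o_n = [0.4700, 0.0824, -0.3728]
J₁: ẑ×o_n = [-0.0824, 0.4700, 0.0000], ω = ẑ
J2: z=[0.0000, 0.0000, 1.0000] o=[0.3978, -0.0992, 0.3100] → [-0.1816, 0.0721, 0.0000, 0.0000, 0.0000, 1.0000]
J3: z=[-0.9903, 0.1392, 0.0000] o=[0.3839, -0.1982, 0.3100] → [-0.0950, -0.6761, -0.2898, -0.9903, 0.1392, 0.0000]
J4: z=[0.1281, 0.9115, 0.3907] o=[0.3915, -0.1440, 0.1811] → [-0.5934, 0.1016, -0.0425, 0.1281, 0.9115, 0.3907]
J5: z=[0.1281, 0.9115, 0.3907] o=[0.2517, 0.0820, -0.3004] → [-0.0661, 0.0946, -0.1989, 0.1281, 0.9115, 0.3907]
V = J·q̇ = [-0.4431, 0.5457, 0.0775, 0.9150, 1.1430, 0.2905]

-0.4431 0.5457 0.0775 0.9150 1.1430 0.2905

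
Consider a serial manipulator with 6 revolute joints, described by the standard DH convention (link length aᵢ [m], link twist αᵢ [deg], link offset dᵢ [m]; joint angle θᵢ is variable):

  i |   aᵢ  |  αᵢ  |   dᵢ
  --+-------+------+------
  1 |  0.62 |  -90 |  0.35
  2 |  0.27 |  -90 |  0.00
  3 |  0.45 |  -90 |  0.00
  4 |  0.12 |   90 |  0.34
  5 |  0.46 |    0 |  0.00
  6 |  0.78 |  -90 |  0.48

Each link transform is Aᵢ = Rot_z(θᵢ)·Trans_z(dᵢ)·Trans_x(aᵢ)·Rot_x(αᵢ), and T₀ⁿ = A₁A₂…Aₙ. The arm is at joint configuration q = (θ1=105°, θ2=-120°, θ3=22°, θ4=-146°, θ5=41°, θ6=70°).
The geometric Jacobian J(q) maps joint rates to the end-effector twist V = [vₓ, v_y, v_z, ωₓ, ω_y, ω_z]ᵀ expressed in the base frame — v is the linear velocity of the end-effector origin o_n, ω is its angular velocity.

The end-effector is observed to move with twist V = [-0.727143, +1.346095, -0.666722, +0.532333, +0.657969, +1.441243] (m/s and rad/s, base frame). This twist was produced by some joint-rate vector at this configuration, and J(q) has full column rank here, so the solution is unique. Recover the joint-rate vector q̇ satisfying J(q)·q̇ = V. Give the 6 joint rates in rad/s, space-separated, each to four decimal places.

o_n = [1.1132, 0.7909, 0.0138]
J₁: ẑ×o_n = [-0.7909, 1.1132, 0.0000], ω = ẑ
J2: z=[-0.9659, -0.2588, 0.0000] o=[-0.1605, 0.5989, 0.3500] → [0.0870, -0.3248, 0.1442, -0.9659, -0.2588, 0.0000]
J3: z=[-0.2241, 0.8365, 0.5000] o=[-0.1255, 0.4685, 0.5838] → [-0.6380, 0.4916, -1.1085, -0.2241, 0.8365, 0.5000]
J4: z=[0.8471, 0.4209, -0.3244] o=[0.0913, 0.3106, 0.9452] → [-0.2362, 0.4575, -0.0233, 0.8471, 0.4209, -0.3244]
J5: z=[-0.0836, -0.4973, -0.8635] o=[0.3163, 0.5447, 0.7885] → [0.5978, -0.7529, 0.3757, -0.0836, -0.4973, -0.8635]
J6: z=[-0.0836, -0.4973, -0.8635] o=[0.3898, 0.9351, 0.5566] → [0.1454, -0.6701, 0.3718, -0.0836, -0.4973, -0.8635]
q̇ = J⁺·V = [0.5130, -0.8550, 0.2270, -0.3660, -0.1580, -0.6480]

0.5130 -0.8550 0.2270 -0.3660 -0.1580 -0.6480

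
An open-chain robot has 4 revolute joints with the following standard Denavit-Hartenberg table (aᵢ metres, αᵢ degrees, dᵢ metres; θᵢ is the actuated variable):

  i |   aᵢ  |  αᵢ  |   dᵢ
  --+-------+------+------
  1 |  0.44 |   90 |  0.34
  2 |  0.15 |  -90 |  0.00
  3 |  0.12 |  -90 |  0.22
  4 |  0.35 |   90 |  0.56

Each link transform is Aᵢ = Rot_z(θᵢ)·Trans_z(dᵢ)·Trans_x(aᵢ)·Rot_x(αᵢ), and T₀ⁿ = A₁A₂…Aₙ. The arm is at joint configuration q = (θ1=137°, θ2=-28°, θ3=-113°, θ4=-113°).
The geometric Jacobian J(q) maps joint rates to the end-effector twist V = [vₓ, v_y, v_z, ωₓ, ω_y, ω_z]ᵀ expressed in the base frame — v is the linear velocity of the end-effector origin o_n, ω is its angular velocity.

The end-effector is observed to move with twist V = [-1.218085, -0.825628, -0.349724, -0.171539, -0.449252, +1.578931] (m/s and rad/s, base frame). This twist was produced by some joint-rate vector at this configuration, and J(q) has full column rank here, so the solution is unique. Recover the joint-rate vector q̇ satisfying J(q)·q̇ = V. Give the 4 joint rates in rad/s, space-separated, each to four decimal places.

0.6820 -0.1990 0.7070 -0.6310

o_n = [-0.8032, 1.0271, 0.5032]
J₁: ẑ×o_n = [-1.0271, -0.8032, 0.0000], ω = ẑ
J2: z=[0.6820, 0.7314, 0.0000] o=[-0.3218, 0.3001, 0.3400] → [0.1194, -0.1113, 0.8479, 0.6820, 0.7314, 0.0000]
J3: z=[-0.3433, 0.3202, 0.8829] o=[-0.4187, 0.3904, 0.2696] → [-0.4874, -0.2593, -0.0955, -0.3433, 0.3202, 0.8829]
J4: z=[-0.3279, 0.8401, -0.4322] o=[-0.3886, 0.5134, 0.4858] → [0.2366, 0.1849, 0.1798, -0.3279, 0.8401, -0.4322]
q̇ = J⁺·V = [0.6820, -0.1990, 0.7070, -0.6310]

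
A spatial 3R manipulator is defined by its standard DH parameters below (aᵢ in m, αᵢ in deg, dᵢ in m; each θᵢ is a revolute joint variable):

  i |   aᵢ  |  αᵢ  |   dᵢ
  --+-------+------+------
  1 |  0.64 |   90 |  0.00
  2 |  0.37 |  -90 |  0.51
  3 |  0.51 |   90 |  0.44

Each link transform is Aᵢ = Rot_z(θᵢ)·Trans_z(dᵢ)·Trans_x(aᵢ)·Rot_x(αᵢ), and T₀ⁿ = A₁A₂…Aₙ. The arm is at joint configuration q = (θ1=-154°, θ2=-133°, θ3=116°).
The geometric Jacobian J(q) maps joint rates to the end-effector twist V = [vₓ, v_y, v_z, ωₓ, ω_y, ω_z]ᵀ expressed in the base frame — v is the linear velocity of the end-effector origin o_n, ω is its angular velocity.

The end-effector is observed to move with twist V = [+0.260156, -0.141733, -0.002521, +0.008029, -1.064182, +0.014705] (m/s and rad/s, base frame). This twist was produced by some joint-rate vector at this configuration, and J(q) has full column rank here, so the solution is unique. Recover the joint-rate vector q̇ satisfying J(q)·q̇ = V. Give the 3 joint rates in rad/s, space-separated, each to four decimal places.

0.4430 -0.9600 0.6280

o_n = [-0.7973, -0.3315, -0.4072]
J₁: ẑ×o_n = [0.3315, -0.7973, 0.0000], ω = ẑ
J2: z=[-0.4384, 0.8988, 0.0000] o=[-0.5752, -0.2806, 0.0000] → [-0.3660, -0.1785, 0.2219, -0.4384, 0.8988, 0.0000]
J3: z=[-0.6573, -0.3206, -0.6820] o=[-0.5720, 0.2884, -0.2706] → [-0.3790, 0.0639, 0.3352, -0.6573, -0.3206, -0.6820]
q̇ = J⁺·V = [0.4430, -0.9600, 0.6280]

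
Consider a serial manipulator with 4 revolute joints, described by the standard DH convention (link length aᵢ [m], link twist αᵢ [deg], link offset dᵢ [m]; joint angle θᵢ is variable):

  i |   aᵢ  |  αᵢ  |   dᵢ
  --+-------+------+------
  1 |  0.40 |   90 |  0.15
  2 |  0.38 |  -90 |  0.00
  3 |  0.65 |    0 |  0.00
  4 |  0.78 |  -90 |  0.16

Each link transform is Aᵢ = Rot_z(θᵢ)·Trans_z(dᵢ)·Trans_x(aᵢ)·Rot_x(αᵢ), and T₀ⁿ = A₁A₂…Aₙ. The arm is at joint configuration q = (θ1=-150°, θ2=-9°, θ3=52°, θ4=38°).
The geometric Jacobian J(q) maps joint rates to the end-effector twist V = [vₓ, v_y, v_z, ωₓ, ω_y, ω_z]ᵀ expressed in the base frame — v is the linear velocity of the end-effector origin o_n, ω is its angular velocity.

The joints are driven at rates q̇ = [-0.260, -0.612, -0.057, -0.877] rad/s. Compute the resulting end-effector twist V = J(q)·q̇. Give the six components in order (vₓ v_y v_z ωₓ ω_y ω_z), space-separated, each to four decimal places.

o_n = [-0.3893, -1.7169, 0.1860]
J₁: ẑ×o_n = [1.7169, -0.3893, 0.0000], ω = ẑ
J2: z=[-0.5000, 0.8660, 0.0000] o=[-0.3464, -0.2000, 0.1500] → [0.0312, 0.0180, 0.7956, -0.5000, 0.8660, 0.0000]
J3: z=[-0.1355, -0.0782, 0.9877] o=[-0.6714, -0.3877, 0.0906] → [1.3054, 0.2916, 0.2021, -0.1355, -0.0782, 0.9877]
J4: z=[-0.1355, -0.0782, 0.9877] o=[-0.7576, -1.0289, 0.0280] → [0.6672, 0.3852, 0.1220, -0.1355, -0.0782, 0.9877]
V = J·q̇ = [-1.1250, -0.2642, -0.6054, 0.4325, -0.4570, -1.1825]

-1.1250 -0.2642 -0.6054 0.4325 -0.4570 -1.1825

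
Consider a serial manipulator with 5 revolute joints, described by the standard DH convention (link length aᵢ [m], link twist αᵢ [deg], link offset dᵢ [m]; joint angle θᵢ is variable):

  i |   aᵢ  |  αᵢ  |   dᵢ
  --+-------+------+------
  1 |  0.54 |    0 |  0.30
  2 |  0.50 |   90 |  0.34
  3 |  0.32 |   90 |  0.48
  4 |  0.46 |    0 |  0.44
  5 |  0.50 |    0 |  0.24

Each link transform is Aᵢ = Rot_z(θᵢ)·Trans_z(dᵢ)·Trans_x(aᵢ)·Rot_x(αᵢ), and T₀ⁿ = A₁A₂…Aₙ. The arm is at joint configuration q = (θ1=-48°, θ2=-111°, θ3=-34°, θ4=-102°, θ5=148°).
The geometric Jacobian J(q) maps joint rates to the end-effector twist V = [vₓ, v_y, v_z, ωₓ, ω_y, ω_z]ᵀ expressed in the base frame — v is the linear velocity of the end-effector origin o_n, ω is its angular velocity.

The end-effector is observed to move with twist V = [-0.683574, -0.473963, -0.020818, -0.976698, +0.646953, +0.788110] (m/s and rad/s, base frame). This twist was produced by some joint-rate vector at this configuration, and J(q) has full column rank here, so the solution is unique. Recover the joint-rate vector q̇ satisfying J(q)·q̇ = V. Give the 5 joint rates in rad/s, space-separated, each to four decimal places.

0.2230 -0.4430 0.9540 -0.5340 -0.6820

o_n = [-0.3326, -0.2502, -0.2434]
J₁: ẑ×o_n = [0.2502, -0.3326, 0.0000], ω = ẑ
J2: z=[0.0000, 0.0000, 1.0000] o=[0.3613, -0.4013, 0.3000] → [-0.1511, -0.6939, 0.0000, 0.0000, 0.0000, 1.0000]
J3: z=[-0.3584, 0.9336, 0.0000] o=[-0.1055, -0.5805, 0.6400] → [-0.8248, -0.3166, 0.0937, -0.3584, 0.9336, 0.0000]
J4: z=[0.5221, 0.2004, -0.8290] o=[-0.5251, -0.2274, 0.4611] → [-0.1601, 0.2082, -0.0505, 0.5221, 0.2004, -0.8290]
J5: z=[0.5221, 0.2004, -0.8290] o=[-0.0602, -0.5309, 0.1498] → [0.1539, 0.4311, 0.2011, 0.5221, 0.2004, -0.8290]
q̇ = J⁺·V = [0.2230, -0.4430, 0.9540, -0.5340, -0.6820]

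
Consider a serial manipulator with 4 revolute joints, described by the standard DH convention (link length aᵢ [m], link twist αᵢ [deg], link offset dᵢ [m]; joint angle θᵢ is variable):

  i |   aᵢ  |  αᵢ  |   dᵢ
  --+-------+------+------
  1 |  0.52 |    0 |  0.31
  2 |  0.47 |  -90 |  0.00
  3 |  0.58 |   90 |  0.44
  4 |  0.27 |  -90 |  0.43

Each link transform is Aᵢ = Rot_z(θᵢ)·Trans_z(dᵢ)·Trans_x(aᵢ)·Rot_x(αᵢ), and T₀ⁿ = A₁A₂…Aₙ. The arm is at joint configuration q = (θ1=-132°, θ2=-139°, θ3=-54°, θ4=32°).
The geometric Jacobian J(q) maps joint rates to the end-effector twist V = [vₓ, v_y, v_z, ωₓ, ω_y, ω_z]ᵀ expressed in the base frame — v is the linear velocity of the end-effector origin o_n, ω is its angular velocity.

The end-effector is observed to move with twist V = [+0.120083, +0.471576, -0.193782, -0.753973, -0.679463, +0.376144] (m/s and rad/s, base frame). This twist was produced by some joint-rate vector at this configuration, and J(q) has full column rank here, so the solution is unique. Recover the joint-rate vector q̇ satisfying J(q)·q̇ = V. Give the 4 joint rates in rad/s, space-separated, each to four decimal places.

0.5910 -0.7180 0.7420 0.8560

o_n = [-0.9205, 0.2213, 1.2172]
J₁: ẑ×o_n = [-0.2213, -0.9205, 0.0000], ω = ẑ
J2: z=[0.0000, 0.0000, 1.0000] o=[-0.3479, -0.3864, 0.3100] → [-0.6077, -0.5726, 0.0000, 0.0000, 0.0000, 1.0000]
J3: z=[-0.9998, 0.0175, 0.0000] o=[-0.3397, 0.0835, 0.3100] → [0.0158, 0.9071, -0.1276, -0.9998, 0.0175, 0.0000]
J4: z=[-0.0141, -0.8089, 0.5878] o=[-0.7737, 0.4320, 0.7792] → [-0.2304, -0.0801, -0.1158, -0.0141, -0.8089, 0.5878]
q̇ = J⁺·V = [0.5910, -0.7180, 0.7420, 0.8560]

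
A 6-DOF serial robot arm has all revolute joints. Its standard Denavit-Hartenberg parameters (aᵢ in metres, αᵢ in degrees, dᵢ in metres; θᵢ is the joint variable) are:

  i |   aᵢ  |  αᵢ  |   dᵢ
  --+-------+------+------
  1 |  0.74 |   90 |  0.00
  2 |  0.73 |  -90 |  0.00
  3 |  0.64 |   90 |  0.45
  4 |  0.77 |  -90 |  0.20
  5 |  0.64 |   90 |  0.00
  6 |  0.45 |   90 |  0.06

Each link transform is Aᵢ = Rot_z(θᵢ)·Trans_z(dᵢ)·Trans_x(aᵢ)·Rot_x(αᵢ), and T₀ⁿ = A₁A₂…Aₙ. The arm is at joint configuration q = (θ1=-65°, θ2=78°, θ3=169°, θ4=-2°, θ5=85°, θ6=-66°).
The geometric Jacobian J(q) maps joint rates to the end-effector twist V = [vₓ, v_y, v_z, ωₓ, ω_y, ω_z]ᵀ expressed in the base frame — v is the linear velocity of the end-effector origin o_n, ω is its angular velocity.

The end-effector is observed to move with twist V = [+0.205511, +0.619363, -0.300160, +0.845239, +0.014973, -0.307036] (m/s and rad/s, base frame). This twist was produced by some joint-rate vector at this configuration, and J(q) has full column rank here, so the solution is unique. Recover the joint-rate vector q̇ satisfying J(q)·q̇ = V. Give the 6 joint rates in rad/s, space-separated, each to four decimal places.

0.7070 -0.4370 -0.2220 0.0680 -0.2910 0.9820

o_n = [-0.0511, -0.6288, -0.8649]
J₁: ẑ×o_n = [0.6288, -0.0511, 0.0000], ω = ẑ
J2: z=[-0.9063, -0.4226, 0.0000] o=[0.3127, -0.6707, 0.0000] → [0.3655, -0.7839, -0.1917, -0.9063, -0.4226, 0.0000]
J3: z=[-0.4134, 0.8865, 0.2079] o=[0.3769, -0.8082, 0.7140] → [-1.4370, -0.7417, 0.3053, -0.4134, 0.8865, 0.2079]
J4: z=[0.9064, 0.3789, 0.1866] o=[0.2463, -0.2393, 0.1931] → [-0.3282, 0.9035, -0.2404, 0.9064, 0.3789, 0.1866]
J5: z=[-0.4101, 0.8952, 0.1743] o=[0.5054, 0.0170, -0.5140] → [-0.2015, -0.2409, 0.7631, -0.4101, 0.8952, 0.1743]
J6: z=[0.1797, 0.2666, -0.9469] o=[-0.0668, -0.2114, -0.6870] → [-0.4426, 0.0171, -0.0792, 0.1797, 0.2666, -0.9469]
q̇ = J⁺·V = [0.7070, -0.4370, -0.2220, 0.0680, -0.2910, 0.9820]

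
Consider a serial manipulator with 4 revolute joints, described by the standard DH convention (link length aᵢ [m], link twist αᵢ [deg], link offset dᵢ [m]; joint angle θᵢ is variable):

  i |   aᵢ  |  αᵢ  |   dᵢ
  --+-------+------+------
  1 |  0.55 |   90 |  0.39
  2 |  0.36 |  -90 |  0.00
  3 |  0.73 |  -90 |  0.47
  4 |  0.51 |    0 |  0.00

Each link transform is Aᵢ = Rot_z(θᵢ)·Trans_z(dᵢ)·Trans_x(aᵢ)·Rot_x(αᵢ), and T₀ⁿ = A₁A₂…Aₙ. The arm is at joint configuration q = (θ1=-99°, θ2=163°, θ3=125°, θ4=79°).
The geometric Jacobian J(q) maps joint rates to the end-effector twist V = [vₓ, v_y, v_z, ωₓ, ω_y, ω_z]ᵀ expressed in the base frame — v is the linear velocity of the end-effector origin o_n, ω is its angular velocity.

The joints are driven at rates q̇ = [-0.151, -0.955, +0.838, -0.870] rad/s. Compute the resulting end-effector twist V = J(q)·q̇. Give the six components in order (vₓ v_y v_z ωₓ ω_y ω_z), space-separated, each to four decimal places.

o_n = [0.5648, -0.7663, 0.3858]
J₁: ẑ×o_n = [0.7663, 0.5648, -0.0000], ω = ẑ
J2: z=[-0.9877, 0.1564, 0.0000] o=[-0.0860, -0.5432, 0.3900] → [-0.0007, -0.0041, 0.1185, -0.9877, 0.1564, 0.0000]
J3: z=[0.0457, 0.2888, -0.9563] o=[-0.0322, -0.2032, 0.4953] → [-0.5701, -0.5659, -0.1981, 0.0457, 0.2888, -0.9563]
J4: z=[-0.6891, -0.6840, -0.2395] o=[0.5173, -0.5565, -0.0766] → [-0.3665, 0.3073, 0.1770, -0.6891, -0.6840, -0.2395]
V = J·q̇ = [-0.2739, -0.8229, -0.4332, 1.5811, 0.6877, -0.7440]

-0.2739 -0.8229 -0.4332 1.5811 0.6877 -0.7440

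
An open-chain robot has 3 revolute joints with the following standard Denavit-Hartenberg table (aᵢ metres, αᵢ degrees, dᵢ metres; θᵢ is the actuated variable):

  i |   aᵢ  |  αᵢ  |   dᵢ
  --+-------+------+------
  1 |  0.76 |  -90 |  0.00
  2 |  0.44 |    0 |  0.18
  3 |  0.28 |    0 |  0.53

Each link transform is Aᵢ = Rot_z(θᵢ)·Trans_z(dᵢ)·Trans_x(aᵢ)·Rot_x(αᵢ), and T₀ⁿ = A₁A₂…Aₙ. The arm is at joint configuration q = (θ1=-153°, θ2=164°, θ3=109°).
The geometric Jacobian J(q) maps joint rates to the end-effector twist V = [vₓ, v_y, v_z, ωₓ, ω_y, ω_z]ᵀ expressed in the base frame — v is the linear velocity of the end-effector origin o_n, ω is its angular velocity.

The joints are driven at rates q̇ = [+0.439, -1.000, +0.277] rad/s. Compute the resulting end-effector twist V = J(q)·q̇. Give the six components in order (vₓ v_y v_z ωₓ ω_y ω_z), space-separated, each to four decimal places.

0.4199 0.0407 -0.4124 -0.3282 0.6442 0.4390

o_n = [0.0090, -0.7923, 0.1583]
J₁: ẑ×o_n = [0.7923, 0.0090, -0.0000], ω = ẑ
J2: z=[0.4540, -0.8910, 0.0000] o=[-0.6772, -0.3450, 0.0000] → [-0.1411, -0.0719, 0.4083, 0.4540, -0.8910, 0.0000]
J3: z=[0.4540, -0.8910, 0.0000] o=[-0.2186, -0.3134, -0.1213] → [-0.2491, -0.1269, -0.0147, 0.4540, -0.8910, 0.0000]
V = J·q̇ = [0.4199, 0.0407, -0.4124, -0.3282, 0.6442, 0.4390]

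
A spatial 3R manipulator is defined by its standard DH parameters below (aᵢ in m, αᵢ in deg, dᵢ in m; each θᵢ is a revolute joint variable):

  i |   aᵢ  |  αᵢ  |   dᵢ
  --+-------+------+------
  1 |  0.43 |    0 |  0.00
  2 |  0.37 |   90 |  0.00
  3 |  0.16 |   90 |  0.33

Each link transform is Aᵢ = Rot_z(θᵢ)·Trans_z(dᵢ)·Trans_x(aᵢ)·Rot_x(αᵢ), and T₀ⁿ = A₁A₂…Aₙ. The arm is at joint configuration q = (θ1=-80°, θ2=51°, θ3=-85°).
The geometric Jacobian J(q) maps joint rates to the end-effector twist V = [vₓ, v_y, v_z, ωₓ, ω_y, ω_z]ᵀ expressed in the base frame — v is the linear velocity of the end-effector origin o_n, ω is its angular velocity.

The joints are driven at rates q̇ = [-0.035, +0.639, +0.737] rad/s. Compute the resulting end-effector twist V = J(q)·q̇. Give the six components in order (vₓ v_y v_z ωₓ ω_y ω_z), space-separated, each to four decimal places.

0.3747 0.0466 0.0103 -0.3573 -0.6446 0.6040

o_n = [0.2505, -0.8982, -0.1594]
J₁: ẑ×o_n = [0.8982, 0.2505, -0.0000], ω = ẑ
J2: z=[0.0000, 0.0000, 1.0000] o=[0.0747, -0.4235, 0.0000] → [0.4748, 0.1758, -0.0000, 0.0000, 0.0000, 1.0000]
J3: z=[-0.4848, -0.8746, 0.0000] o=[0.3983, -0.6028, 0.0000] → [0.1394, -0.0773, 0.0139, -0.4848, -0.8746, 0.0000]
V = J·q̇ = [0.3747, 0.0466, 0.0103, -0.3573, -0.6446, 0.6040]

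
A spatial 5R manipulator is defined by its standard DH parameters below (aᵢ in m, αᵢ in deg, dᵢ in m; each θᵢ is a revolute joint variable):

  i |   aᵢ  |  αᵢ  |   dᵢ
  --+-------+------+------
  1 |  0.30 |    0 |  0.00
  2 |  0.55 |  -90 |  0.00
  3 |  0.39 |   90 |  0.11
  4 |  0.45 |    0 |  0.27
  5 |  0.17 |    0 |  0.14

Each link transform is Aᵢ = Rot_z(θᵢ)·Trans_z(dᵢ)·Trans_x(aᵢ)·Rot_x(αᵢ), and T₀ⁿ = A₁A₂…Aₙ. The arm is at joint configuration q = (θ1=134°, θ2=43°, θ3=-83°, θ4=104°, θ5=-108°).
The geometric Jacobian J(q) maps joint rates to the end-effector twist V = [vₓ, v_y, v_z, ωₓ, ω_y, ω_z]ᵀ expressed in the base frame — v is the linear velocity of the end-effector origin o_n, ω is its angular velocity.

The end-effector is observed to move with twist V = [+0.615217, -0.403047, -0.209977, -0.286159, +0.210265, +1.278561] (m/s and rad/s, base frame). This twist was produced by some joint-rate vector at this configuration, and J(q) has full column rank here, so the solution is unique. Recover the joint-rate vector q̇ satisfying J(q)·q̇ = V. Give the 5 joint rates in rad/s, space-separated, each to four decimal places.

0.8900 0.4250 -0.1950 0.3180 -0.6170

o_n = [-0.4341, -0.3079, 0.4973]
J₁: ẑ×o_n = [0.3079, -0.4341, 0.0000], ω = ẑ
J2: z=[0.0000, 0.0000, 1.0000] o=[-0.2084, 0.2158, 0.0000] → [0.5237, -0.2257, 0.0000, 0.0000, 0.0000, 1.0000]
J3: z=[-0.0523, -0.9986, 0.0000] o=[-0.7576, 0.2446, 0.0000] → [-0.4966, 0.0260, 0.3520, -0.0523, -0.9986, 0.0000]
J4: z=[0.9912, -0.0519, 0.1219] o=[-0.8109, 0.1372, 0.3871] → [0.0485, -0.0633, -0.4216, 0.9912, -0.0519, 0.1219]
J5: z=[0.9912, -0.0519, 0.1219] o=[-0.5528, -0.3135, 0.3119] → [-0.0103, -0.1693, 0.0118, 0.9912, -0.0519, 0.1219]
q̇ = J⁺·V = [0.8900, 0.4250, -0.1950, 0.3180, -0.6170]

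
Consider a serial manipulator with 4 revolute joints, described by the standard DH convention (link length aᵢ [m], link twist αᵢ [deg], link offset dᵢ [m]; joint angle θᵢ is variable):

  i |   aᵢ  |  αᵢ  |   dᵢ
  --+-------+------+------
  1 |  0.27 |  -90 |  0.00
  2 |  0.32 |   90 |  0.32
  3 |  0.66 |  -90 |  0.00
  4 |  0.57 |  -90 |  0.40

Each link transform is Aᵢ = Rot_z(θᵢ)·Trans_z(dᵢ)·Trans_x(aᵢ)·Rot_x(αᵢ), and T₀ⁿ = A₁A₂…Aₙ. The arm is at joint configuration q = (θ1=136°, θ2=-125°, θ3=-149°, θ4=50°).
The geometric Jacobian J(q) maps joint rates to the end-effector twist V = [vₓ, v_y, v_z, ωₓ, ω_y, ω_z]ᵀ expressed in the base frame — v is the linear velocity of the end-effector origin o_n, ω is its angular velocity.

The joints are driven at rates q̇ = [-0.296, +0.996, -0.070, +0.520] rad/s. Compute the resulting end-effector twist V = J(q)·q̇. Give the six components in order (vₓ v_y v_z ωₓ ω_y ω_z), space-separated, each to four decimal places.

o_n = [-0.2144, 0.9737, -0.0393]
J₁: ẑ×o_n = [-0.9737, -0.2144, 0.0000], ω = ẑ
J2: z=[-0.6947, -0.7193, 0.0000] o=[-0.1942, 0.1876, 0.0000] → [0.0283, -0.0273, -0.5606, -0.6947, -0.7193, 0.0000]
J3: z=[0.5892, -0.5690, -0.5736] o=[-0.2845, -0.1701, 0.2621] → [0.8276, 0.1374, 0.7139, 0.5892, -0.5690, -0.5736]
J4: z=[0.8079, 0.4114, 0.4219] o=[-0.2818, 0.2998, -0.2013] → [-0.2177, -0.1024, 0.5167, 0.8079, 0.4114, 0.4219]
V = J·q̇ = [0.1453, -0.0266, -0.3396, -0.3130, -0.4627, -0.0365]

0.1453 -0.0266 -0.3396 -0.3130 -0.4627 -0.0365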